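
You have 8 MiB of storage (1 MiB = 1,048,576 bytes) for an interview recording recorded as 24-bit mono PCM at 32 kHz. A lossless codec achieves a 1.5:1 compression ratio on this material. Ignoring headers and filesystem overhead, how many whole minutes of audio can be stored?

Uncompressed byte rate = 32,000 × 3 × 1 = 96,000 bytes/s.
After 1.5:1 compression, effective rate ≈ 64000 bytes/s.
Capacity = 8 × 1,048,576 = 8,388,608 bytes.
8,388,608 / effective rate ≈ 131.07 s → 2 minutes.

2 minutes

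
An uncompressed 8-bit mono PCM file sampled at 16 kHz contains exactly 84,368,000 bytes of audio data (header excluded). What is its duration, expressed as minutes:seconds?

Byte rate = 16,000 × 1 × 1 = 16,000 bytes/s.
Duration = 84,368,000 / 16,000 = 5,273 s.
5,273 s = 87:53.

87:53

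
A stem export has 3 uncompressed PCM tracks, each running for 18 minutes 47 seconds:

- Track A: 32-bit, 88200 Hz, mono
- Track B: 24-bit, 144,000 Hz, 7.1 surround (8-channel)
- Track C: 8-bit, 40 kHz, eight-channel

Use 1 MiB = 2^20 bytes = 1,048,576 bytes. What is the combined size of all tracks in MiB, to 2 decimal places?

18 minutes 47 seconds = 1,127 s.
Track A: 88,200 × 1,127 × 4 × 1 = 397,605,600 bytes.
Track B: 144,000 × 1,127 × 3 × 8 = 3,894,912,000 bytes.
Track C: 40,000 × 1,127 × 1 × 8 = 360,640,000 bytes.
Total = 4,653,157,600 bytes = 4437.60 MiB.

4437.60 MiB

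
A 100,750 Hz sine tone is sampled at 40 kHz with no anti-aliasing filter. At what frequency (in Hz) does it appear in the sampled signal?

Nyquist = 40,000/2 = 20,000 Hz; 100,750 Hz exceeds it.
Alias = |100,750 − 3×40,000| = |100,750 − 120,000| = 19,250 Hz.

19,250 Hz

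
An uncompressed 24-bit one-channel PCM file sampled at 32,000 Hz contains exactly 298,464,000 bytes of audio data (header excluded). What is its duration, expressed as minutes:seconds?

51:49

Byte rate = 32,000 × 3 × 1 = 96,000 bytes/s.
Duration = 298,464,000 / 96,000 = 3,109 s.
3,109 s = 51:49.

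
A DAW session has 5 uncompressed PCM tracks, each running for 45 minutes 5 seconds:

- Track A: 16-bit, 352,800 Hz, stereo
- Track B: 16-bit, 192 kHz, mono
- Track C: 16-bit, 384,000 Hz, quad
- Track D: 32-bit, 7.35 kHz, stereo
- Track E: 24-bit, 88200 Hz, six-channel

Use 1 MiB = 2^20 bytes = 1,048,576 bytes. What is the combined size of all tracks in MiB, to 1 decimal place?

16803.1 MiB

45 minutes 5 seconds = 2,705 s.
Track A: 352,800 × 2,705 × 2 × 2 = 3,817,296,000 bytes.
Track B: 192,000 × 2,705 × 2 × 1 = 1,038,720,000 bytes.
Track C: 384,000 × 2,705 × 2 × 4 = 8,309,760,000 bytes.
Track D: 7,350 × 2,705 × 4 × 2 = 159,054,000 bytes.
Track E: 88,200 × 2,705 × 3 × 6 = 4,294,458,000 bytes.
Total = 17,619,288,000 bytes = 16803.1 MiB.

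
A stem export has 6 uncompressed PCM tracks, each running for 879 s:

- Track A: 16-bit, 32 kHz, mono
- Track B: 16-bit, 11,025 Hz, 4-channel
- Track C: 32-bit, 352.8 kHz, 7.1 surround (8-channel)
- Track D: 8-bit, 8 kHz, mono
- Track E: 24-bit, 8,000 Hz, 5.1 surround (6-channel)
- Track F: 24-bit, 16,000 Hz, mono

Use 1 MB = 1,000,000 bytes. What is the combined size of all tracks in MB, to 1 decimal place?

Track A: 32,000 × 879 × 2 × 1 = 56,256,000 bytes.
Track B: 11,025 × 879 × 2 × 4 = 77,527,800 bytes.
Track C: 352,800 × 879 × 4 × 8 = 9,923,558,400 bytes.
Track D: 8,000 × 879 × 1 × 1 = 7,032,000 bytes.
Track E: 8,000 × 879 × 3 × 6 = 126,576,000 bytes.
Track F: 16,000 × 879 × 3 × 1 = 42,192,000 bytes.
Total = 10,233,142,200 bytes = 10233.1 MB.

10233.1 MB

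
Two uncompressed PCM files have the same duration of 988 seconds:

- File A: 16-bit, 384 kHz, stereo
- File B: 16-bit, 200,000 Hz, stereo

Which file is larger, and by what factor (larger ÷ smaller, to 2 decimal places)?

File A, by a factor of 1.92

File A: 384,000 × 2 × 2 = 1,536,000 bytes/s.
File B: 200,000 × 2 × 2 = 800,000 bytes/s.
File A is larger; ratio = 1,517,568,000 / 790,400,000 = 1.92.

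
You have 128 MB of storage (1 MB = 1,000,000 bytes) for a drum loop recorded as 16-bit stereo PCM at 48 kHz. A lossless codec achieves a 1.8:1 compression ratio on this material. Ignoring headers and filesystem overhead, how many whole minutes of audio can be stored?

Uncompressed byte rate = 48,000 × 2 × 2 = 192,000 bytes/s.
After 1.8:1 compression, effective rate ≈ 106666.67 bytes/s.
Capacity = 128 × 1,000,000 = 128,000,000 bytes.
128,000,000 / effective rate ≈ 1200 s → 20 minutes.

20 minutes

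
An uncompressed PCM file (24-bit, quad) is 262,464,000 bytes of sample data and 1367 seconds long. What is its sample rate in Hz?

16,000 Hz

Bytes = sample_rate × seconds × bytes_per_sample × channels.
sample_rate = 262,464,000 / (1,367 × 3 × 4) = 262,464,000 / 16,404 = 16,000 Hz.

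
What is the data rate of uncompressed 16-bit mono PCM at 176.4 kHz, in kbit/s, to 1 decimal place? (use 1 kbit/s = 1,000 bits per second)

2822.4 kbit/s

Bit rate = 176,400 × 16 × 1 = 2,822,400 bits/s.
= 2822.4 kbit/s.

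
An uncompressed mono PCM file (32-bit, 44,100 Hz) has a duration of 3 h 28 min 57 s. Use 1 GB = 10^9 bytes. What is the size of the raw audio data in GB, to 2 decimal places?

2.21 GB

Duration = 3 h 28 min 57 s = 12,537 s.
Bytes = 44,100 samples/s × 12,537 s × 4 bytes/sample × 1 ch = 2,211,526,800 bytes.
2,211,526,800 / 1,000,000,000 = 2.21 GB.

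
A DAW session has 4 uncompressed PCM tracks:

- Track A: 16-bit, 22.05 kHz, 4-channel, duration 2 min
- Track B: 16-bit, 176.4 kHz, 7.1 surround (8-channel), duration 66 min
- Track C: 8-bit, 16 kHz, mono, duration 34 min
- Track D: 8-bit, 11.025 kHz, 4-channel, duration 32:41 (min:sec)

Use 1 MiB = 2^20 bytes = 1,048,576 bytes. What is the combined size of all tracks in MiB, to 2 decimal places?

Track A: 2 min = 120 s; 22,050 × 120 × 2 × 4 = 21,168,000 bytes.
Track B: 66 min = 3,960 s; 176,400 × 3,960 × 2 × 8 = 11,176,704,000 bytes.
Track C: 34 min = 2,040 s; 16,000 × 2,040 × 1 × 1 = 32,640,000 bytes.
Track D: 32:41 (min:sec) = 1,961 s; 11,025 × 1,961 × 1 × 4 = 86,480,100 bytes.
Total = 11,316,992,100 bytes = 10792.72 MiB.

10792.72 MiB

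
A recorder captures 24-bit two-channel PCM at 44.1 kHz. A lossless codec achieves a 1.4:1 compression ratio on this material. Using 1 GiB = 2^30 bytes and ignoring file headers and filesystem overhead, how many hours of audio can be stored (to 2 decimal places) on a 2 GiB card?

3.16 hours

Uncompressed byte rate = 44,100 × 3 × 2 = 264,600 bytes/s.
After 1.4:1 compression, effective rate ≈ 189000 bytes/s.
Capacity = 2 × 1,073,741,824 = 2,147,483,648 bytes.
2,147,483,648 / effective rate ≈ 11362.35 s → 3.16 hours.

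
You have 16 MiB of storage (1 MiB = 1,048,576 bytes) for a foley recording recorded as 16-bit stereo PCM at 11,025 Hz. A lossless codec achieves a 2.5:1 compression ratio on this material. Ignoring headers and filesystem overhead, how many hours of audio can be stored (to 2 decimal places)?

Uncompressed byte rate = 11,025 × 2 × 2 = 44,100 bytes/s.
After 2.5:1 compression, effective rate ≈ 17640 bytes/s.
Capacity = 16 × 1,048,576 = 16,777,216 bytes.
16,777,216 / effective rate ≈ 951.09 s → 0.26 hours.

0.26 hours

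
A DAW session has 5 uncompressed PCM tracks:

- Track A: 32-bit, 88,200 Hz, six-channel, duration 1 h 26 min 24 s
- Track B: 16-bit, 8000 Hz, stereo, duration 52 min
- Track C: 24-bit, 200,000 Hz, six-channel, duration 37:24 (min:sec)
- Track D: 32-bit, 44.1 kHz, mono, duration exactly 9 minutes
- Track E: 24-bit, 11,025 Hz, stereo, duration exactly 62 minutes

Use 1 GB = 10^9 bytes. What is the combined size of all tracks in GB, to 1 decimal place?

Track A: 1 h 26 min 24 s = 5,184 s; 88,200 × 5,184 × 4 × 6 = 10,973,491,200 bytes.
Track B: 52 min = 3,120 s; 8,000 × 3,120 × 2 × 2 = 99,840,000 bytes.
Track C: 37:24 (min:sec) = 2,244 s; 200,000 × 2,244 × 3 × 6 = 8,078,400,000 bytes.
Track D: exactly 9 minutes = 540 s; 44,100 × 540 × 4 × 1 = 95,256,000 bytes.
Track E: exactly 62 minutes = 3,720 s; 11,025 × 3,720 × 3 × 2 = 246,078,000 bytes.
Total = 19,493,065,200 bytes = 19.5 GB.

19.5 GB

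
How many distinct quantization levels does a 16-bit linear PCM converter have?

2^16 = 65,536.

65,536 levels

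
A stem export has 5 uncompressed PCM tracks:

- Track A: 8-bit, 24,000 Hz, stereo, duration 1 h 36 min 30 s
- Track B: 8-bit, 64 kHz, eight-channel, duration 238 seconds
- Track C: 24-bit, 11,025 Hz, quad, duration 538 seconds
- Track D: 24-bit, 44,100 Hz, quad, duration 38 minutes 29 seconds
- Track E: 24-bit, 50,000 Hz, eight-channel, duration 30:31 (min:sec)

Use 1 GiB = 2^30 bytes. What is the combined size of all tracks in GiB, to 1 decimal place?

Track A: 1 h 36 min 30 s = 5,790 s; 24,000 × 5,790 × 1 × 2 = 277,920,000 bytes.
Track B: 64,000 × 238 × 1 × 8 = 121,856,000 bytes.
Track C: 11,025 × 538 × 3 × 4 = 71,177,400 bytes.
Track D: 38 minutes 29 seconds = 2,309 s; 44,100 × 2,309 × 3 × 4 = 1,221,922,800 bytes.
Track E: 30:31 (min:sec) = 1,831 s; 50,000 × 1,831 × 3 × 8 = 2,197,200,000 bytes.
Total = 3,890,076,200 bytes = 3.6 GiB.

3.6 GiB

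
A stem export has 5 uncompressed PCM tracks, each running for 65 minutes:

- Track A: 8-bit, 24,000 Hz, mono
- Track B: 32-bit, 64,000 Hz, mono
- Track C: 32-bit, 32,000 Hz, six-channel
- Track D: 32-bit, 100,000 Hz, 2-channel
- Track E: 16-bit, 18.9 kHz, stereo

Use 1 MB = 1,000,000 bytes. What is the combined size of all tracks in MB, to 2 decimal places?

65 minutes = 3,900 s.
Track A: 24,000 × 3,900 × 1 × 1 = 93,600,000 bytes.
Track B: 64,000 × 3,900 × 4 × 1 = 998,400,000 bytes.
Track C: 32,000 × 3,900 × 4 × 6 = 2,995,200,000 bytes.
Track D: 100,000 × 3,900 × 4 × 2 = 3,120,000,000 bytes.
Track E: 18,900 × 3,900 × 2 × 2 = 294,840,000 bytes.
Total = 7,502,040,000 bytes = 7502.04 MB.

7502.04 MB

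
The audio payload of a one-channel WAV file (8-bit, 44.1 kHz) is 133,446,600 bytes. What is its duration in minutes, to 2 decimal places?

Byte rate = 44,100 × 1 × 1 = 44,100 bytes/s.
Duration = 133,446,600 / 44,100 = 3,026 s.
3,026 s / 60 = 50.43 minutes.

50.43 minutes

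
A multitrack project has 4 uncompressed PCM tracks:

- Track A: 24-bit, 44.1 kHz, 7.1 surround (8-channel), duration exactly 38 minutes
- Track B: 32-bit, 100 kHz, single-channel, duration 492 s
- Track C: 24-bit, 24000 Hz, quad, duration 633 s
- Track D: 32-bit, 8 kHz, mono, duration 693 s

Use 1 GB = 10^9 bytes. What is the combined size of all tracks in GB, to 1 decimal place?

Track A: exactly 38 minutes = 2,280 s; 44,100 × 2,280 × 3 × 8 = 2,413,152,000 bytes.
Track B: 100,000 × 492 × 4 × 1 = 196,800,000 bytes.
Track C: 24,000 × 633 × 3 × 4 = 182,304,000 bytes.
Track D: 8,000 × 693 × 4 × 1 = 22,176,000 bytes.
Total = 2,814,432,000 bytes = 2.8 GB.

2.8 GB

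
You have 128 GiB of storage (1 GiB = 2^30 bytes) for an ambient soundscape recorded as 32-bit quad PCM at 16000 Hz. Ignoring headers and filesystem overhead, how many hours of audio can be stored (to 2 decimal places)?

Uncompressed byte rate = 16,000 × 4 × 4 = 256,000 bytes/s.
Capacity = 128 × 1,073,741,824 = 137,438,953,472 bytes.
137,438,953,472 / 256,000 ≈ 536870.91 s → 149.13 hours.

149.13 hours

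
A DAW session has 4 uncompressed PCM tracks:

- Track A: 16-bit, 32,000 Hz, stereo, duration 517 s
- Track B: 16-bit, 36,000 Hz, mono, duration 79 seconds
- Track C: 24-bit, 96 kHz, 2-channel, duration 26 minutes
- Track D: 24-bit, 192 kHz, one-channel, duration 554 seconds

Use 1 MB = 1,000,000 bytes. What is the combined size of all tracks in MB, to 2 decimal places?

1289.53 MB

Track A: 32,000 × 517 × 2 × 2 = 66,176,000 bytes.
Track B: 36,000 × 79 × 2 × 1 = 5,688,000 bytes.
Track C: 26 minutes = 1,560 s; 96,000 × 1,560 × 3 × 2 = 898,560,000 bytes.
Track D: 192,000 × 554 × 3 × 1 = 319,104,000 bytes.
Total = 1,289,528,000 bytes = 1289.53 MB.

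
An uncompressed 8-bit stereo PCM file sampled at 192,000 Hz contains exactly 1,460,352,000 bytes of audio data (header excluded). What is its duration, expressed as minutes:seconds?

63:23

Byte rate = 192,000 × 1 × 2 = 384,000 bytes/s.
Duration = 1,460,352,000 / 384,000 = 3,803 s.
3,803 s = 63:23.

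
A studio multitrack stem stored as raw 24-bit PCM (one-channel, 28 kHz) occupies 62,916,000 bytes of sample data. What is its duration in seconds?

749 seconds

Byte rate = 28,000 × 3 × 1 = 84,000 bytes/s.
Duration = 62,916,000 / 84,000 = 749 s.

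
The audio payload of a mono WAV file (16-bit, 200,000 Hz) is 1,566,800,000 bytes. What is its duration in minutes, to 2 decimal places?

Byte rate = 200,000 × 2 × 1 = 400,000 bytes/s.
Duration = 1,566,800,000 / 400,000 = 3,917 s.
3,917 s / 60 = 65.28 minutes.

65.28 minutes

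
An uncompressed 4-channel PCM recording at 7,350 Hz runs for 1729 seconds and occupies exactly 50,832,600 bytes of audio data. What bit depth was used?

Bytes per sample = 50,832,600 / (7,350 × 1,729 × 4) = 50,832,600 / 50,832,600 = 1.
Bit depth = 1 × 8 = 8 bits.

8 bits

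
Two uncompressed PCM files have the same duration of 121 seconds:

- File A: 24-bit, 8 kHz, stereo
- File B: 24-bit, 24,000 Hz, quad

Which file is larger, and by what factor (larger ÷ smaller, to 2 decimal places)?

File A: 8,000 × 3 × 2 = 48,000 bytes/s.
File B: 24,000 × 3 × 4 = 288,000 bytes/s.
File B is larger; ratio = 34,848,000 / 5,808,000 = 6.00.

File B, by a factor of 6.00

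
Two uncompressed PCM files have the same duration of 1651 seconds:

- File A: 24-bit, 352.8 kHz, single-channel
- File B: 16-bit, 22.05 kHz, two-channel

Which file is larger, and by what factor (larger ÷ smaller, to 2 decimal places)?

File A: 352,800 × 3 × 1 = 1,058,400 bytes/s.
File B: 22,050 × 2 × 2 = 88,200 bytes/s.
File A is larger; ratio = 1,747,418,400 / 145,618,200 = 12.00.

File A, by a factor of 12.00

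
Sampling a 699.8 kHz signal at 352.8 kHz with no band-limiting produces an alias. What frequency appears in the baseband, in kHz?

5.8 kHz

Nyquist = 352,800/2 = 176,400 Hz; 699,800 Hz exceeds it.
Alias = |699,800 − 2×352,800| = |699,800 − 705,600| = 5,800 Hz = 5.8 kHz.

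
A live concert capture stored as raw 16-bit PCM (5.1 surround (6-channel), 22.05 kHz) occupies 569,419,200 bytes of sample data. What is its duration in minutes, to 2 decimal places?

35.87 minutes

Byte rate = 22,050 × 2 × 6 = 264,600 bytes/s.
Duration = 569,419,200 / 264,600 = 2,152 s.
2,152 s / 60 = 35.87 minutes.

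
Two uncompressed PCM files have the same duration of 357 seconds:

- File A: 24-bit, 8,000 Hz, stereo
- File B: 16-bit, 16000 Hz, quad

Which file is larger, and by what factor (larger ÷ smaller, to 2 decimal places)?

File B, by a factor of 2.67

File A: 8,000 × 3 × 2 = 48,000 bytes/s.
File B: 16,000 × 2 × 4 = 128,000 bytes/s.
File B is larger; ratio = 45,696,000 / 17,136,000 = 2.67.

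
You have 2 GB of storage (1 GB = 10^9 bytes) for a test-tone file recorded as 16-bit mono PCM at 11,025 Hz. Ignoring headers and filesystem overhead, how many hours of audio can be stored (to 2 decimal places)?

25.20 hours

Uncompressed byte rate = 11,025 × 2 × 1 = 22,050 bytes/s.
Capacity = 2 × 1,000,000,000 = 2,000,000,000 bytes.
2,000,000,000 / 22,050 ≈ 90702.95 s → 25.20 hours.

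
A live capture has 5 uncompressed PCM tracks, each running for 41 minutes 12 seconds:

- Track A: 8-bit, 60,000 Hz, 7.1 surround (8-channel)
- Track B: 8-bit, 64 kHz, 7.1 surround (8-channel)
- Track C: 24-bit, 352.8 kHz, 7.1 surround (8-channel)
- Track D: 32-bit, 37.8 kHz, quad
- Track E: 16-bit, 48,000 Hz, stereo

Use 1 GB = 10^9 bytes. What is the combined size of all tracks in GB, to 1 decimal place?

25.4 GB

41 minutes 12 seconds = 2,472 s.
Track A: 60,000 × 2,472 × 1 × 8 = 1,186,560,000 bytes.
Track B: 64,000 × 2,472 × 1 × 8 = 1,265,664,000 bytes.
Track C: 352,800 × 2,472 × 3 × 8 = 20,930,918,400 bytes.
Track D: 37,800 × 2,472 × 4 × 4 = 1,495,065,600 bytes.
Track E: 48,000 × 2,472 × 2 × 2 = 474,624,000 bytes.
Total = 25,352,832,000 bytes = 25.4 GB.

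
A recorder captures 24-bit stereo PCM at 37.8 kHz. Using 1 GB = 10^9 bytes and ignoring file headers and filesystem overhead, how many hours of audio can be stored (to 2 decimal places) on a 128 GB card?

156.77 hours

Uncompressed byte rate = 37,800 × 3 × 2 = 226,800 bytes/s.
Capacity = 128 × 1,000,000,000 = 128,000,000,000 bytes.
128,000,000,000 / 226,800 ≈ 564373.9 s → 156.77 hours.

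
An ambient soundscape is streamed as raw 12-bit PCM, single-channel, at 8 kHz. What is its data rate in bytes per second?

Bit rate = 8,000 × 12 × 1 = 96,000 bits/s.
96,000 / 8 = 12,000 bytes/s.

12,000 bytes/s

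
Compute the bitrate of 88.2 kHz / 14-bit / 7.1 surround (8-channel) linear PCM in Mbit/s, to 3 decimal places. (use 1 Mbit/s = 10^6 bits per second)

9.878 Mbit/s

Bit rate = 88,200 × 14 × 8 = 9,878,400 bits/s.
= 9.878 Mbit/s.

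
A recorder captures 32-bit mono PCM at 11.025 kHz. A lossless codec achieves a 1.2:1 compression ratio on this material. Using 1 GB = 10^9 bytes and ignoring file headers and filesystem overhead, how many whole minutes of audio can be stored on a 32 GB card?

Uncompressed byte rate = 11,025 × 4 × 1 = 44,100 bytes/s.
After 1.2:1 compression, effective rate ≈ 36750 bytes/s.
Capacity = 32 × 1,000,000,000 = 32,000,000,000 bytes.
32,000,000,000 / effective rate ≈ 870748.3 s → 14,512 minutes.

14,512 minutes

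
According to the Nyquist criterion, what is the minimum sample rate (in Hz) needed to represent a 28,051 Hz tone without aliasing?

Minimum sample rate = 2 × 28,051 Hz = 56,102 Hz.

56,102 Hz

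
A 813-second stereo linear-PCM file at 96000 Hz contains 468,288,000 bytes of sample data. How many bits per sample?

Bytes per sample = 468,288,000 / (96,000 × 813 × 2) = 468,288,000 / 156,096,000 = 3.
Bit depth = 3 × 8 = 24 bits.

24 bits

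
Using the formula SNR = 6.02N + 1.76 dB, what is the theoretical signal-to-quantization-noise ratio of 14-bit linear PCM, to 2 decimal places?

86.04 dB

6.02 × 14 + 1.76 = 86.04 dB.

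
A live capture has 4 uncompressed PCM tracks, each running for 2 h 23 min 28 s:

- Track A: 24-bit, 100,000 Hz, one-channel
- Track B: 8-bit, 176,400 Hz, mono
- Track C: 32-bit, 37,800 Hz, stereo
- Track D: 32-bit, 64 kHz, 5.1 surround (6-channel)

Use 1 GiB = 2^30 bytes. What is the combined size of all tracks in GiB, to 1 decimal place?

2 h 23 min 28 s = 8,608 s.
Track A: 100,000 × 8,608 × 3 × 1 = 2,582,400,000 bytes.
Track B: 176,400 × 8,608 × 1 × 1 = 1,518,451,200 bytes.
Track C: 37,800 × 8,608 × 4 × 2 = 2,603,059,200 bytes.
Track D: 64,000 × 8,608 × 4 × 6 = 13,221,888,000 bytes.
Total = 19,925,798,400 bytes = 18.6 GiB.

18.6 GiB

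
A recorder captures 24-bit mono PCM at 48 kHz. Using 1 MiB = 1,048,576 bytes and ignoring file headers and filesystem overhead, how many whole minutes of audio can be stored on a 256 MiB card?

31 minutes

Uncompressed byte rate = 48,000 × 3 × 1 = 144,000 bytes/s.
Capacity = 256 × 1,048,576 = 268,435,456 bytes.
268,435,456 / 144,000 ≈ 1864.14 s → 31 minutes.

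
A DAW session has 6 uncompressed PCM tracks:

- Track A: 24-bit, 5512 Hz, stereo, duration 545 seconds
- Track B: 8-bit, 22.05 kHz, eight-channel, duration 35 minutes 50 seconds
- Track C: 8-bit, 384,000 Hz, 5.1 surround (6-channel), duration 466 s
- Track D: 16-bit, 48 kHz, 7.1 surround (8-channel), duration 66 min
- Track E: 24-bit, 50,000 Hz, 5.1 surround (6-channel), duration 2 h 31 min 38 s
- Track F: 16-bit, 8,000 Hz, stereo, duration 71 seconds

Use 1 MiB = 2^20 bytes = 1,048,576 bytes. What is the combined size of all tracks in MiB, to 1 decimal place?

12114.2 MiB

Track A: 5,512 × 545 × 3 × 2 = 18,024,240 bytes.
Track B: 35 minutes 50 seconds = 2,150 s; 22,050 × 2,150 × 1 × 8 = 379,260,000 bytes.
Track C: 384,000 × 466 × 1 × 6 = 1,073,664,000 bytes.
Track D: 66 min = 3,960 s; 48,000 × 3,960 × 2 × 8 = 3,041,280,000 bytes.
Track E: 2 h 31 min 38 s = 9,098 s; 50,000 × 9,098 × 3 × 6 = 8,188,200,000 bytes.
Track F: 8,000 × 71 × 2 × 2 = 2,272,000 bytes.
Total = 12,702,700,240 bytes = 12114.2 MiB.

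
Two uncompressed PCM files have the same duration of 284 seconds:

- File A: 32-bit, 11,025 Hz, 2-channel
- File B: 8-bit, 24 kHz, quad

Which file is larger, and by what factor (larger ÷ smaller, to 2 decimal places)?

File A: 11,025 × 4 × 2 = 88,200 bytes/s.
File B: 24,000 × 1 × 4 = 96,000 bytes/s.
File B is larger; ratio = 27,264,000 / 25,048,800 = 1.09.

File B, by a factor of 1.09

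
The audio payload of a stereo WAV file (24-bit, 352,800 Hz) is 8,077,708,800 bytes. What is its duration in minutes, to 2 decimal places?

Byte rate = 352,800 × 3 × 2 = 2,116,800 bytes/s.
Duration = 8,077,708,800 / 2,116,800 = 3,816 s.
3,816 s / 60 = 63.60 minutes.

63.60 minutes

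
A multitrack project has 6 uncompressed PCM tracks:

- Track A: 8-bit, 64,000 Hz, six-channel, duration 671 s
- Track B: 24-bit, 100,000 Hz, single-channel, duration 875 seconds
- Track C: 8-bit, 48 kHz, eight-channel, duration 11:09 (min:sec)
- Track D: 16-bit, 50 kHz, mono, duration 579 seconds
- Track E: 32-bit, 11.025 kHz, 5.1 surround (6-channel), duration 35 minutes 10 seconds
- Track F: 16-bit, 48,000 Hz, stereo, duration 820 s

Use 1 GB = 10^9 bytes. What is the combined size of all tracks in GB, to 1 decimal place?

1.6 GB

Track A: 64,000 × 671 × 1 × 6 = 257,664,000 bytes.
Track B: 100,000 × 875 × 3 × 1 = 262,500,000 bytes.
Track C: 11:09 (min:sec) = 669 s; 48,000 × 669 × 1 × 8 = 256,896,000 bytes.
Track D: 50,000 × 579 × 2 × 1 = 57,900,000 bytes.
Track E: 35 minutes 10 seconds = 2,110 s; 11,025 × 2,110 × 4 × 6 = 558,306,000 bytes.
Track F: 48,000 × 820 × 2 × 2 = 157,440,000 bytes.
Total = 1,550,706,000 bytes = 1.6 GB.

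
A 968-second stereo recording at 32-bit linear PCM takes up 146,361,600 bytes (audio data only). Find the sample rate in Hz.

18,900 Hz

Bytes = sample_rate × seconds × bytes_per_sample × channels.
sample_rate = 146,361,600 / (968 × 4 × 2) = 146,361,600 / 7,744 = 18,900 Hz.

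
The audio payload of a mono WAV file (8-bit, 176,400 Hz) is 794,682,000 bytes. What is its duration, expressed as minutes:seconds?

Byte rate = 176,400 × 1 × 1 = 176,400 bytes/s.
Duration = 794,682,000 / 176,400 = 4,505 s.
4,505 s = 75:05.

75:05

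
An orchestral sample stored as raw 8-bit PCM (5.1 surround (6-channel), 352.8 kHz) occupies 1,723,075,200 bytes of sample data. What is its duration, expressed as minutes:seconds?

13:34

Byte rate = 352,800 × 1 × 6 = 2,116,800 bytes/s.
Duration = 1,723,075,200 / 2,116,800 = 814 s.
814 s = 13:34.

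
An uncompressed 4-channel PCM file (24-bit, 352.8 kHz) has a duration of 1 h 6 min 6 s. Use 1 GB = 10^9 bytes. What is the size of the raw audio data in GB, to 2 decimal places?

Duration = 1 h 6 min 6 s = 3,966 s.
Bytes = 352,800 samples/s × 3,966 s × 3 bytes/sample × 4 ch = 16,790,457,600 bytes.
16,790,457,600 / 1,000,000,000 = 16.79 GB.

16.79 GB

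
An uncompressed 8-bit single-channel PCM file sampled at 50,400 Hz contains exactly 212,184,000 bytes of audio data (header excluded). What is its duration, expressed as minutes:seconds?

Byte rate = 50,400 × 1 × 1 = 50,400 bytes/s.
Duration = 212,184,000 / 50,400 = 4,210 s.
4,210 s = 70:10.

70:10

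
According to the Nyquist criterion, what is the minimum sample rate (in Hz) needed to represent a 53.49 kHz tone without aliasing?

Minimum sample rate = 2 × 53,490 Hz = 106,980 Hz.

106,980 Hz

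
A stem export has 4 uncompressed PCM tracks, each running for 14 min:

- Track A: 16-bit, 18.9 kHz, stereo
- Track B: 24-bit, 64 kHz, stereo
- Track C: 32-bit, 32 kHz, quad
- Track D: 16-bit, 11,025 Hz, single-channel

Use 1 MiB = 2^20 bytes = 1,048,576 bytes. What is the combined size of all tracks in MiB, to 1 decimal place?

796.0 MiB

14 min = 840 s.
Track A: 18,900 × 840 × 2 × 2 = 63,504,000 bytes.
Track B: 64,000 × 840 × 3 × 2 = 322,560,000 bytes.
Track C: 32,000 × 840 × 4 × 4 = 430,080,000 bytes.
Track D: 11,025 × 840 × 2 × 1 = 18,522,000 bytes.
Total = 834,666,000 bytes = 796.0 MiB.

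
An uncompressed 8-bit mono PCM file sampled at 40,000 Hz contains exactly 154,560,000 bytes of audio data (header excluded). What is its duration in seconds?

Byte rate = 40,000 × 1 × 1 = 40,000 bytes/s.
Duration = 154,560,000 / 40,000 = 3,864 s.

3,864 seconds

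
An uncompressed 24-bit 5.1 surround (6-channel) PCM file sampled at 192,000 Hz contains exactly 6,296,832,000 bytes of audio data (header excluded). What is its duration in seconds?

1,822 seconds

Byte rate = 192,000 × 3 × 6 = 3,456,000 bytes/s.
Duration = 6,296,832,000 / 3,456,000 = 1,822 s.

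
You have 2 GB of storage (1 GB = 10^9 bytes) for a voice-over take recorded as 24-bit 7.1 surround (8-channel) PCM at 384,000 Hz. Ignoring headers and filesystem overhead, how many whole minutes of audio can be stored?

3 minutes

Uncompressed byte rate = 384,000 × 3 × 8 = 9,216,000 bytes/s.
Capacity = 2 × 1,000,000,000 = 2,000,000,000 bytes.
2,000,000,000 / 9,216,000 ≈ 217.01 s → 3 minutes.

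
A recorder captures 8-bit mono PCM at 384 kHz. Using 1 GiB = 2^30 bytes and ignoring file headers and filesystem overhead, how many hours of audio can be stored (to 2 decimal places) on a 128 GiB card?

99.42 hours

Uncompressed byte rate = 384,000 × 1 × 1 = 384,000 bytes/s.
Capacity = 128 × 1,073,741,824 = 137,438,953,472 bytes.
137,438,953,472 / 384,000 ≈ 357913.94 s → 99.42 hours.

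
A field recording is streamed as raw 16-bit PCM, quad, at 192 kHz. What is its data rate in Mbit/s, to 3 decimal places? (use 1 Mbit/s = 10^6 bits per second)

Bit rate = 192,000 × 16 × 4 = 12,288,000 bits/s.
= 12.288 Mbit/s.

12.288 Mbit/s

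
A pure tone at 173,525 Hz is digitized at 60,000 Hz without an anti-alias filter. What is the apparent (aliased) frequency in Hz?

6,475 Hz

Nyquist = 60,000/2 = 30,000 Hz; 173,525 Hz exceeds it.
Alias = |173,525 − 3×60,000| = |173,525 − 180,000| = 6,475 Hz.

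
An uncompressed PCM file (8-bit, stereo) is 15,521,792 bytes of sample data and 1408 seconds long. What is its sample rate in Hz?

Bytes = sample_rate × seconds × bytes_per_sample × channels.
sample_rate = 15,521,792 / (1,408 × 1 × 2) = 15,521,792 / 2,816 = 5,512 Hz.

5,512 Hz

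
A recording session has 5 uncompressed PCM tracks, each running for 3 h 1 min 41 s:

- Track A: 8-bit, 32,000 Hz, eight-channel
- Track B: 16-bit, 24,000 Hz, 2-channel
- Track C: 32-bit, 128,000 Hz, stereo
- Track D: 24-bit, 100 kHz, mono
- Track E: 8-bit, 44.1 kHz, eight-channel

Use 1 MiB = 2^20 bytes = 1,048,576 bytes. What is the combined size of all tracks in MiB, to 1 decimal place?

21091.4 MiB

3 h 1 min 41 s = 10,901 s.
Track A: 32,000 × 10,901 × 1 × 8 = 2,790,656,000 bytes.
Track B: 24,000 × 10,901 × 2 × 2 = 1,046,496,000 bytes.
Track C: 128,000 × 10,901 × 4 × 2 = 11,162,624,000 bytes.
Track D: 100,000 × 10,901 × 3 × 1 = 3,270,300,000 bytes.
Track E: 44,100 × 10,901 × 1 × 8 = 3,845,872,800 bytes.
Total = 22,115,948,800 bytes = 21091.4 MiB.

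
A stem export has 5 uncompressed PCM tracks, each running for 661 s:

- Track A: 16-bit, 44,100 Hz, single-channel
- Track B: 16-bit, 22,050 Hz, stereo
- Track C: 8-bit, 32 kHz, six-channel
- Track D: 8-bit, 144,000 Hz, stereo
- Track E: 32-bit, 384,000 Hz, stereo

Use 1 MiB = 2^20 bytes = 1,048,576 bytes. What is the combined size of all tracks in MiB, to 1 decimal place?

Track A: 44,100 × 661 × 2 × 1 = 58,300,200 bytes.
Track B: 22,050 × 661 × 2 × 2 = 58,300,200 bytes.
Track C: 32,000 × 661 × 1 × 6 = 126,912,000 bytes.
Track D: 144,000 × 661 × 1 × 2 = 190,368,000 bytes.
Track E: 384,000 × 661 × 4 × 2 = 2,030,592,000 bytes.
Total = 2,464,472,400 bytes = 2350.3 MiB.

2350.3 MiB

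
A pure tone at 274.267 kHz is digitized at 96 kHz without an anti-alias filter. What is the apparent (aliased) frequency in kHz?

13.733 kHz

Nyquist = 96,000/2 = 48,000 Hz; 274,267 Hz exceeds it.
Alias = |274,267 − 3×96,000| = |274,267 − 288,000| = 13,733 Hz = 13.733 kHz.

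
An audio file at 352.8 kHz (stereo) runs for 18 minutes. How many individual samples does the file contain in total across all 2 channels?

762,048,000 samples

18 minutes = 1,080 s.
352,800 × 1,080 s × 2 ch = 762,048,000 samples.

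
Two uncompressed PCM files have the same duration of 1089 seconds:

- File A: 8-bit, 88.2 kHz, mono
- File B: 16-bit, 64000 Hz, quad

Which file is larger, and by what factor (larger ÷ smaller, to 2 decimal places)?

File A: 88,200 × 1 × 1 = 88,200 bytes/s.
File B: 64,000 × 2 × 4 = 512,000 bytes/s.
File B is larger; ratio = 557,568,000 / 96,049,800 = 5.80.

File B, by a factor of 5.80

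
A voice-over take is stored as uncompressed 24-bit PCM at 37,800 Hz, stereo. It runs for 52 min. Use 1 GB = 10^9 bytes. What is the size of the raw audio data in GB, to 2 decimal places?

0.71 GB

Duration = 52 min = 3,120 s.
Bytes = 37,800 samples/s × 3,120 s × 3 bytes/sample × 2 ch = 707,616,000 bytes.
707,616,000 / 1,000,000,000 = 0.71 GB.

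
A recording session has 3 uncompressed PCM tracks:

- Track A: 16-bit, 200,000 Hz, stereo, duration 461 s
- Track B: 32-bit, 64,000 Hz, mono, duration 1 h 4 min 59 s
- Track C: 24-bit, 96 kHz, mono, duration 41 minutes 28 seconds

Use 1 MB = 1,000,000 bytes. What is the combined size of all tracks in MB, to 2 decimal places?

2083.49 MB

Track A: 200,000 × 461 × 2 × 2 = 368,800,000 bytes.
Track B: 1 h 4 min 59 s = 3,899 s; 64,000 × 3,899 × 4 × 1 = 998,144,000 bytes.
Track C: 41 minutes 28 seconds = 2,488 s; 96,000 × 2,488 × 3 × 1 = 716,544,000 bytes.
Total = 2,083,488,000 bytes = 2083.49 MB.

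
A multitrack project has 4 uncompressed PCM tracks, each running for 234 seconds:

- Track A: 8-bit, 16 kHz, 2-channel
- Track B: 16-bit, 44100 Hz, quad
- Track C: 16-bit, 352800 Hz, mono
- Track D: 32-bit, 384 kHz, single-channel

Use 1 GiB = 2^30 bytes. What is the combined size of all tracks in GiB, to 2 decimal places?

0.57 GiB

Track A: 16,000 × 234 × 1 × 2 = 7,488,000 bytes.
Track B: 44,100 × 234 × 2 × 4 = 82,555,200 bytes.
Track C: 352,800 × 234 × 2 × 1 = 165,110,400 bytes.
Track D: 384,000 × 234 × 4 × 1 = 359,424,000 bytes.
Total = 614,577,600 bytes = 0.57 GiB.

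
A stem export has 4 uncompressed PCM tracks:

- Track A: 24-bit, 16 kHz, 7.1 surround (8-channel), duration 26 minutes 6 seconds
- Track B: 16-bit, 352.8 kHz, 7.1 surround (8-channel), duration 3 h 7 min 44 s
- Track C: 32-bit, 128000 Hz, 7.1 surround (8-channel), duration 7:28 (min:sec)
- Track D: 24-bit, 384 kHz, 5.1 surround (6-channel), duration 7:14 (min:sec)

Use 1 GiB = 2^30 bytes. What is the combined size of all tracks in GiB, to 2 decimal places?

64.28 GiB

Track A: 26 minutes 6 seconds = 1,566 s; 16,000 × 1,566 × 3 × 8 = 601,344,000 bytes.
Track B: 3 h 7 min 44 s = 11,264 s; 352,800 × 11,264 × 2 × 8 = 63,583,027,200 bytes.
Track C: 7:28 (min:sec) = 448 s; 128,000 × 448 × 4 × 8 = 1,835,008,000 bytes.
Track D: 7:14 (min:sec) = 434 s; 384,000 × 434 × 3 × 6 = 2,999,808,000 bytes.
Total = 69,019,187,200 bytes = 64.28 GiB.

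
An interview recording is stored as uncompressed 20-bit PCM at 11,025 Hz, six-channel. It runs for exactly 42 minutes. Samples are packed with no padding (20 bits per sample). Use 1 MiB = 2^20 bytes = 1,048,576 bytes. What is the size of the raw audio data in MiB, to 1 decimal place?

397.4 MiB

Duration = exactly 42 minutes = 2,520 s.
Bits = 11,025 × 2,520 × 20 × 6 = 3,333,960,000 bits = 416,745,000 bytes.
416,745,000 / 1,048,576 = 397.4 MiB.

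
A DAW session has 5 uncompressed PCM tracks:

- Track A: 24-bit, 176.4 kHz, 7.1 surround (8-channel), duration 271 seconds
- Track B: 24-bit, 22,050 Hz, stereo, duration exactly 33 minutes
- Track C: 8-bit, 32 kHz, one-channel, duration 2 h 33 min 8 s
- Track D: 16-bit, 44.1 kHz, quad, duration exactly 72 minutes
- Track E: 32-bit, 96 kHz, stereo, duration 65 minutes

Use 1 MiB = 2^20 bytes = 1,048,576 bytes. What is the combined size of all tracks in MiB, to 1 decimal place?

5934.3 MiB

Track A: 176,400 × 271 × 3 × 8 = 1,147,305,600 bytes.
Track B: exactly 33 minutes = 1,980 s; 22,050 × 1,980 × 3 × 2 = 261,954,000 bytes.
Track C: 2 h 33 min 8 s = 9,188 s; 32,000 × 9,188 × 1 × 1 = 294,016,000 bytes.
Track D: exactly 72 minutes = 4,320 s; 44,100 × 4,320 × 2 × 4 = 1,524,096,000 bytes.
Track E: 65 minutes = 3,900 s; 96,000 × 3,900 × 4 × 2 = 2,995,200,000 bytes.
Total = 6,222,571,600 bytes = 5934.3 MiB.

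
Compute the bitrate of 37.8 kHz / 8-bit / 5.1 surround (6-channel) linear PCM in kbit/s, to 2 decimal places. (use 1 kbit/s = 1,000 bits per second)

Bit rate = 37,800 × 8 × 6 = 1,814,400 bits/s.
= 1814.40 kbit/s.

1814.40 kbit/s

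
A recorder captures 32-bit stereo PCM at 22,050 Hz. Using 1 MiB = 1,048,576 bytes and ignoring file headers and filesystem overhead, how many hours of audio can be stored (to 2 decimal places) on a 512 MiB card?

Uncompressed byte rate = 22,050 × 4 × 2 = 176,400 bytes/s.
Capacity = 512 × 1,048,576 = 536,870,912 bytes.
536,870,912 / 176,400 ≈ 3043.49 s → 0.85 hours.

0.85 hours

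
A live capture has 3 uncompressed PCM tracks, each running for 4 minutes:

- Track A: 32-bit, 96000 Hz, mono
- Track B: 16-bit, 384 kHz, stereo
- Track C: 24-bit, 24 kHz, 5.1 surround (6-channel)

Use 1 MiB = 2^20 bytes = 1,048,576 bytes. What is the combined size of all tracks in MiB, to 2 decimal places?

4 minutes = 240 s.
Track A: 96,000 × 240 × 4 × 1 = 92,160,000 bytes.
Track B: 384,000 × 240 × 2 × 2 = 368,640,000 bytes.
Track C: 24,000 × 240 × 3 × 6 = 103,680,000 bytes.
Total = 564,480,000 bytes = 538.33 MiB.

538.33 MiB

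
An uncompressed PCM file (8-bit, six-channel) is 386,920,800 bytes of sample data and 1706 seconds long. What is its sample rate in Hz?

37,800 Hz

Bytes = sample_rate × seconds × bytes_per_sample × channels.
sample_rate = 386,920,800 / (1,706 × 1 × 6) = 386,920,800 / 10,236 = 37,800 Hz.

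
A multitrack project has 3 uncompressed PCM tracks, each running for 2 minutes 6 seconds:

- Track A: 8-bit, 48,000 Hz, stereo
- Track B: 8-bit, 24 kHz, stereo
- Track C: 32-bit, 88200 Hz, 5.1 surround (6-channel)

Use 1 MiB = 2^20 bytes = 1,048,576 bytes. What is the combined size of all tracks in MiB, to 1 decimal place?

271.7 MiB

2 minutes 6 seconds = 126 s.
Track A: 48,000 × 126 × 1 × 2 = 12,096,000 bytes.
Track B: 24,000 × 126 × 1 × 2 = 6,048,000 bytes.
Track C: 88,200 × 126 × 4 × 6 = 266,716,800 bytes.
Total = 284,860,800 bytes = 271.7 MiB.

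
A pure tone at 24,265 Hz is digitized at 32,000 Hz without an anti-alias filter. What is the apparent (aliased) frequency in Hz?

7,735 Hz

Nyquist = 32,000/2 = 16,000 Hz; 24,265 Hz exceeds it.
Alias = |24,265 − 1×32,000| = |24,265 − 32,000| = 7,735 Hz.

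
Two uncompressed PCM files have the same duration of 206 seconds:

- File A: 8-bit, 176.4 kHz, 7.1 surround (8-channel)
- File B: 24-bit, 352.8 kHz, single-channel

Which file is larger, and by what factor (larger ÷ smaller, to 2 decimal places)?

File A, by a factor of 1.33

File A: 176,400 × 1 × 8 = 1,411,200 bytes/s.
File B: 352,800 × 3 × 1 = 1,058,400 bytes/s.
File A is larger; ratio = 290,707,200 / 218,030,400 = 1.33.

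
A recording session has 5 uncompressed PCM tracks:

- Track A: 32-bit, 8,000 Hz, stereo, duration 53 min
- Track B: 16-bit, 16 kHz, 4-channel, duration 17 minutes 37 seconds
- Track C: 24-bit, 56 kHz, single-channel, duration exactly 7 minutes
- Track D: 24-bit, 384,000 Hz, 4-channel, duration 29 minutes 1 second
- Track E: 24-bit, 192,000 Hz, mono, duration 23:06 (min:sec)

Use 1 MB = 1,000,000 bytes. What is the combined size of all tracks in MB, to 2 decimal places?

Track A: 53 min = 3,180 s; 8,000 × 3,180 × 4 × 2 = 203,520,000 bytes.
Track B: 17 minutes 37 seconds = 1,057 s; 16,000 × 1,057 × 2 × 4 = 135,296,000 bytes.
Track C: exactly 7 minutes = 420 s; 56,000 × 420 × 3 × 1 = 70,560,000 bytes.
Track D: 29 minutes 1 second = 1,741 s; 384,000 × 1,741 × 3 × 4 = 8,022,528,000 bytes.
Track E: 23:06 (min:sec) = 1,386 s; 192,000 × 1,386 × 3 × 1 = 798,336,000 bytes.
Total = 9,230,240,000 bytes = 9230.24 MB.

9230.24 MB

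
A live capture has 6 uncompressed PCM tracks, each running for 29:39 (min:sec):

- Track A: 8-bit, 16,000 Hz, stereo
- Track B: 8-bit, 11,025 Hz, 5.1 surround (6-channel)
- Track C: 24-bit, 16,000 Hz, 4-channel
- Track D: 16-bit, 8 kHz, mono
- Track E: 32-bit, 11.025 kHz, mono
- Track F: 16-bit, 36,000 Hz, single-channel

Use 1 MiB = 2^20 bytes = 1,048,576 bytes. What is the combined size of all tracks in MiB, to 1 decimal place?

29:39 (min:sec) = 1,779 s.
Track A: 16,000 × 1,779 × 1 × 2 = 56,928,000 bytes.
Track B: 11,025 × 1,779 × 1 × 6 = 117,680,850 bytes.
Track C: 16,000 × 1,779 × 3 × 4 = 341,568,000 bytes.
Track D: 8,000 × 1,779 × 2 × 1 = 28,464,000 bytes.
Track E: 11,025 × 1,779 × 4 × 1 = 78,453,900 bytes.
Track F: 36,000 × 1,779 × 2 × 1 = 128,088,000 bytes.
Total = 751,182,750 bytes = 716.4 MiB.

716.4 MiB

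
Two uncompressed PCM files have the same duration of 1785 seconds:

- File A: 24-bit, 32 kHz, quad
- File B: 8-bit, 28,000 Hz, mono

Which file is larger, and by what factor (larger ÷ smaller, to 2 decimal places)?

File A: 32,000 × 3 × 4 = 384,000 bytes/s.
File B: 28,000 × 1 × 1 = 28,000 bytes/s.
File A is larger; ratio = 685,440,000 / 49,980,000 = 13.71.

File A, by a factor of 13.71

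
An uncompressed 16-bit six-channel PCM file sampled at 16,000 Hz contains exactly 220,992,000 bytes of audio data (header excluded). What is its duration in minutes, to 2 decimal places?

19.18 minutes

Byte rate = 16,000 × 2 × 6 = 192,000 bytes/s.
Duration = 220,992,000 / 192,000 = 1,151 s.
1,151 s / 60 = 19.18 minutes.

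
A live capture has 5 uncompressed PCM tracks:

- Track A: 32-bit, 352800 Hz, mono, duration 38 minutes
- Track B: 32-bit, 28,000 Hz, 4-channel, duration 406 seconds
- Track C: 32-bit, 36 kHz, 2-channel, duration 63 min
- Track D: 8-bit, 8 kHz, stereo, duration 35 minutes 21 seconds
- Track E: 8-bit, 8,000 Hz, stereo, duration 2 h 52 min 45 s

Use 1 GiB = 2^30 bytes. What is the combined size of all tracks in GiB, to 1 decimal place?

4.4 GiB

Track A: 38 minutes = 2,280 s; 352,800 × 2,280 × 4 × 1 = 3,217,536,000 bytes.
Track B: 28,000 × 406 × 4 × 4 = 181,888,000 bytes.
Track C: 63 min = 3,780 s; 36,000 × 3,780 × 4 × 2 = 1,088,640,000 bytes.
Track D: 35 minutes 21 seconds = 2,121 s; 8,000 × 2,121 × 1 × 2 = 33,936,000 bytes.
Track E: 2 h 52 min 45 s = 10,365 s; 8,000 × 10,365 × 1 × 2 = 165,840,000 bytes.
Total = 4,687,840,000 bytes = 4.4 GiB.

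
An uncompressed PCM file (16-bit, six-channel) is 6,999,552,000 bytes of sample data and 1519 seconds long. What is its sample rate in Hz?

384,000 Hz

Bytes = sample_rate × seconds × bytes_per_sample × channels.
sample_rate = 6,999,552,000 / (1,519 × 2 × 6) = 6,999,552,000 / 18,228 = 384,000 Hz.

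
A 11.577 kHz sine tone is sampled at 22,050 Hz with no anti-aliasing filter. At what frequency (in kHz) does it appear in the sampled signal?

Nyquist = 22,050/2 = 11,025 Hz; 11,577 Hz exceeds it.
Alias = |11,577 − 1×22,050| = |11,577 − 22,050| = 10,473 Hz = 10.473 kHz.

10.473 kHz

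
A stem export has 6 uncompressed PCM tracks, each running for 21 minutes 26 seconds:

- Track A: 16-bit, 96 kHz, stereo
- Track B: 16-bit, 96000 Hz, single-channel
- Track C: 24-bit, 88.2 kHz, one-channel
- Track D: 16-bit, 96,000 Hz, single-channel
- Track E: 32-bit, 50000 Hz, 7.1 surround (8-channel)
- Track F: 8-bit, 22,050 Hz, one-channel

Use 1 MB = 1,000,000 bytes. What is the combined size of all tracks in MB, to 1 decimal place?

3413.9 MB

21 minutes 26 seconds = 1,286 s.
Track A: 96,000 × 1,286 × 2 × 2 = 493,824,000 bytes.
Track B: 96,000 × 1,286 × 2 × 1 = 246,912,000 bytes.
Track C: 88,200 × 1,286 × 3 × 1 = 340,275,600 bytes.
Track D: 96,000 × 1,286 × 2 × 1 = 246,912,000 bytes.
Track E: 50,000 × 1,286 × 4 × 8 = 2,057,600,000 bytes.
Track F: 22,050 × 1,286 × 1 × 1 = 28,356,300 bytes.
Total = 3,413,879,900 bytes = 3413.9 MB.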